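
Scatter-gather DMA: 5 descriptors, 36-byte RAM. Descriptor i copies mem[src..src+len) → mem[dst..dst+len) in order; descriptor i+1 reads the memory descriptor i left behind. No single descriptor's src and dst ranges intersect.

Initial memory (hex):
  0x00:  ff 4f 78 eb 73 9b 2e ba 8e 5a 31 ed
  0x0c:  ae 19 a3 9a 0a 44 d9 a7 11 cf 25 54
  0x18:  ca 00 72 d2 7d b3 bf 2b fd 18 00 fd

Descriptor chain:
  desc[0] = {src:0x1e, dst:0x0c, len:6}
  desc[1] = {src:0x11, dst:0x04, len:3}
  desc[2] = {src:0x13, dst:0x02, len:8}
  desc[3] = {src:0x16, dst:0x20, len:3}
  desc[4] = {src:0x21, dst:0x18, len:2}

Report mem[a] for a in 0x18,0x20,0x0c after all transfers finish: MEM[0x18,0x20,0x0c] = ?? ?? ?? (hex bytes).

MEM[0x18,0x20,0x0c] = 54 25 bf

D0: mem[0x0c..0x11] <- [bf 2b fd 18 00 fd]
D1: mem[0x04..0x06] <- [fd d9 a7]
D2: mem[0x02..0x09] <- [a7 11 cf 25 54 ca 00 72]
D3: mem[0x20..0x22] <- [25 54 ca]
D4: mem[0x18..0x19] <- [54 ca]
query mem[0x18]=0x54, mem[0x20]=0x25, mem[0x0c]=0xbf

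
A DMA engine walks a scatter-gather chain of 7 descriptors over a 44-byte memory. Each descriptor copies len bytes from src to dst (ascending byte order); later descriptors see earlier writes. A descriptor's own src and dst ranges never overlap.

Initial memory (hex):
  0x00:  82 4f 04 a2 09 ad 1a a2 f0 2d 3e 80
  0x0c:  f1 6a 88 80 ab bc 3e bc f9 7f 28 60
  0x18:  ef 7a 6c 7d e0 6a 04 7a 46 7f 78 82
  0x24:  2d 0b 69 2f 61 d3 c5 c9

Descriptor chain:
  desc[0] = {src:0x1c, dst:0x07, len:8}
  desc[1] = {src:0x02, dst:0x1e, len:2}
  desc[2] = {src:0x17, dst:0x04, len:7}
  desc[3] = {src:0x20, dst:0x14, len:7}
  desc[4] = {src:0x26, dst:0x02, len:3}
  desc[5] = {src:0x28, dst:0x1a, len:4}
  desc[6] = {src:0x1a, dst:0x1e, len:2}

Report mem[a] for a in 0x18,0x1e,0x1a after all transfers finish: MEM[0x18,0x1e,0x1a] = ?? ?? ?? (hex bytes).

MEM[0x18,0x1e,0x1a] = 2d 61 61

[0] 0x1c->0x07 len=8 : e0 6a 04 7a 46 7f 78 82
[1] 0x02->0x1e len=2 : 04 a2
[2] 0x17->0x04 len=7 : 60 ef 7a 6c 7d e0 6a
[3] 0x20->0x14 len=7 : 46 7f 78 82 2d 0b 69
[4] 0x26->0x02 len=3 : 69 2f 61
[5] 0x28->0x1a len=4 : 61 d3 c5 c9
[6] 0x1a->0x1e len=2 : 61 d3
query mem[0x18]=0x2d, mem[0x1e]=0x61, mem[0x1a]=0x61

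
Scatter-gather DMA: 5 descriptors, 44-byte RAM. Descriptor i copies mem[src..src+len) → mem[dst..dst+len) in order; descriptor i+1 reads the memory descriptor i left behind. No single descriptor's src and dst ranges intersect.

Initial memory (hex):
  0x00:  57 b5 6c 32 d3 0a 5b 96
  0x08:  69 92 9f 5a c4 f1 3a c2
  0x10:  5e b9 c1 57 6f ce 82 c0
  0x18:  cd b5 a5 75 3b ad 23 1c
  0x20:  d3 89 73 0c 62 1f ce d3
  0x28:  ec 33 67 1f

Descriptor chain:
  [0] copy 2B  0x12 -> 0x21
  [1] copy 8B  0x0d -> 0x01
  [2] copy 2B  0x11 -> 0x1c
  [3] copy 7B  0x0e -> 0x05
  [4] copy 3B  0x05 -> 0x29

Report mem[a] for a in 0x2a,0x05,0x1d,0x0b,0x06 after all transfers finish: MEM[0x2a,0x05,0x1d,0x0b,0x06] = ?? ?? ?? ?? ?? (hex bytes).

  after D0: wrote 2B at 0x21 = c157
  after D1: wrote 8B at 0x01 = f13ac25eb9c1576f
  after D2: wrote 2B at 0x1c = b9c1
  after D3: wrote 7B at 0x05 = 3ac25eb9c1576f
  after D4: wrote 3B at 0x29 = 3ac25e
query mem[0x2a]=0xc2, mem[0x05]=0x3a, mem[0x1d]=0xc1, mem[0x0b]=0x6f, mem[0x06]=0xc2

MEM[0x2a,0x05,0x1d,0x0b,0x06] = c2 3a c1 6f c2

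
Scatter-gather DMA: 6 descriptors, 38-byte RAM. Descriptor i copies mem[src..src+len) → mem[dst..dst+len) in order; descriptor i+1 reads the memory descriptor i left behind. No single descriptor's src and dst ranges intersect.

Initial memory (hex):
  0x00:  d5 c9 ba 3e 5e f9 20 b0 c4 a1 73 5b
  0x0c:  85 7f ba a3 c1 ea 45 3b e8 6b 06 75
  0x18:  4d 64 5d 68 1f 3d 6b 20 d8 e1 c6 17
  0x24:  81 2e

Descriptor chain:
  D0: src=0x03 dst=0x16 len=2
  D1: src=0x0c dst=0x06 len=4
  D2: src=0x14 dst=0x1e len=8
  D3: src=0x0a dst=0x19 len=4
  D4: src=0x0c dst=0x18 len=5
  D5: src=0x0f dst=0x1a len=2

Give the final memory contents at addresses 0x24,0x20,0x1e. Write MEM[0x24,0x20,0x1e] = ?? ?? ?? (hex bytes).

#0 dst[0x16+2] := {0x3e,0x5e}
#1 dst[0x06+4] := {0x85,0x7f,0xba,0xa3}
#2 dst[0x1e+8] := {0xe8,0x6b,0x3e,0x5e,0x4d,0x64,0x5d,0x68}
#3 dst[0x19+4] := {0x73,0x5b,0x85,0x7f}
#4 dst[0x18+5] := {0x85,0x7f,0xba,0xa3,0xc1}
#5 dst[0x1a+2] := {0xa3,0xc1}
query mem[0x24]=0x5d, mem[0x20]=0x3e, mem[0x1e]=0xe8

MEM[0x24,0x20,0x1e] = 5d 3e e8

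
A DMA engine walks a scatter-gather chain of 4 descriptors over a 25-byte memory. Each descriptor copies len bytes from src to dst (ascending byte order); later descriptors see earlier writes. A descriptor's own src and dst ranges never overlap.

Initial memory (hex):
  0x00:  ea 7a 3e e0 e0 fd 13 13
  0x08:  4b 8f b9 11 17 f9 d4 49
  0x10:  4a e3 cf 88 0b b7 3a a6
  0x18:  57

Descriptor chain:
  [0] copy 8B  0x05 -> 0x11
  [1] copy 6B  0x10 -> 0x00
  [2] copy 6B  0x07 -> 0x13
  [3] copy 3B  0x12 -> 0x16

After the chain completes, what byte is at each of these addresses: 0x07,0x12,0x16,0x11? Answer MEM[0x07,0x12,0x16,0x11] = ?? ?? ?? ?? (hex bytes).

MEM[0x07,0x12,0x16,0x11] = 13 13 13 fd

#0 dst[0x11+8] := {0xfd,0x13,0x13,0x4b,0x8f,0xb9,0x11,0x17}
#1 dst[0x00+6] := {0x4a,0xfd,0x13,0x13,0x4b,0x8f}
#2 dst[0x13+6] := {0x13,0x4b,0x8f,0xb9,0x11,0x17}
#3 dst[0x16+3] := {0x13,0x13,0x4b}
query mem[0x07]=0x13, mem[0x12]=0x13, mem[0x16]=0x13, mem[0x11]=0xfd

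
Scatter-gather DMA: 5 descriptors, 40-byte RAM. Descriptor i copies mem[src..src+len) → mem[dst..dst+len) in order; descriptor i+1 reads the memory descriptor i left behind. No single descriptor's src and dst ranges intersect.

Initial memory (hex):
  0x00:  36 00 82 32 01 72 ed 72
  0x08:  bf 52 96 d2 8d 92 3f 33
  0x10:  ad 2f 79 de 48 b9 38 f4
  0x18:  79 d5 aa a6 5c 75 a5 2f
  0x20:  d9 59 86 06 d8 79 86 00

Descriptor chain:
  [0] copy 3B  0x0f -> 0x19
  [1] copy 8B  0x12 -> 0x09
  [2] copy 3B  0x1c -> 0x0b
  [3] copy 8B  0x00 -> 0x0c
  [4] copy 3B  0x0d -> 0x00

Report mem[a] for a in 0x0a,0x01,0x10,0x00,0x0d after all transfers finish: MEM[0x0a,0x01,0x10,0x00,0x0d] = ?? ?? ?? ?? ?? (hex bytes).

MEM[0x0a,0x01,0x10,0x00,0x0d] = de 82 01 00 00

#0 dst[0x19+3] := {0x33,0xad,0x2f}
#1 dst[0x09+8] := {0x79,0xde,0x48,0xb9,0x38,0xf4,0x79,0x33}
#2 dst[0x0b+3] := {0x5c,0x75,0xa5}
#3 dst[0x0c+8] := {0x36,0x00,0x82,0x32,0x01,0x72,0xed,0x72}
#4 dst[0x00+3] := {0x00,0x82,0x32}
query mem[0x0a]=0xde, mem[0x01]=0x82, mem[0x10]=0x01, mem[0x00]=0x00, mem[0x0d]=0x00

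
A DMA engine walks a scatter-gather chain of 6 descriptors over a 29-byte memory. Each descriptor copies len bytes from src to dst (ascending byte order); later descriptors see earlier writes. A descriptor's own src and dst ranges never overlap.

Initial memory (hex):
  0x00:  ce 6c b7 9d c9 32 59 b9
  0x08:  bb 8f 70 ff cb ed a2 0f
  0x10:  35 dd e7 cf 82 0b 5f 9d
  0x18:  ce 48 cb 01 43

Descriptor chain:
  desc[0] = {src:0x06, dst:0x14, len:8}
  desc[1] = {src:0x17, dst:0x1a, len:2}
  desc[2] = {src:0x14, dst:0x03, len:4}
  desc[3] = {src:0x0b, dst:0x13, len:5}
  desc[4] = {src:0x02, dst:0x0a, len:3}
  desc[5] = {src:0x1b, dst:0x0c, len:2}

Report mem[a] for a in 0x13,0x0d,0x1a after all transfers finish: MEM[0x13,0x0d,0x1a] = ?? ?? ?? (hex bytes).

MEM[0x13,0x0d,0x1a] = ff 43 8f

[0] 0x06->0x14 len=8 : 59 b9 bb 8f 70 ff cb ed
[1] 0x17->0x1a len=2 : 8f 70
[2] 0x14->0x03 len=4 : 59 b9 bb 8f
[3] 0x0b->0x13 len=5 : ff cb ed a2 0f
[4] 0x02->0x0a len=3 : b7 59 b9
[5] 0x1b->0x0c len=2 : 70 43
query mem[0x13]=0xff, mem[0x0d]=0x43, mem[0x1a]=0x8f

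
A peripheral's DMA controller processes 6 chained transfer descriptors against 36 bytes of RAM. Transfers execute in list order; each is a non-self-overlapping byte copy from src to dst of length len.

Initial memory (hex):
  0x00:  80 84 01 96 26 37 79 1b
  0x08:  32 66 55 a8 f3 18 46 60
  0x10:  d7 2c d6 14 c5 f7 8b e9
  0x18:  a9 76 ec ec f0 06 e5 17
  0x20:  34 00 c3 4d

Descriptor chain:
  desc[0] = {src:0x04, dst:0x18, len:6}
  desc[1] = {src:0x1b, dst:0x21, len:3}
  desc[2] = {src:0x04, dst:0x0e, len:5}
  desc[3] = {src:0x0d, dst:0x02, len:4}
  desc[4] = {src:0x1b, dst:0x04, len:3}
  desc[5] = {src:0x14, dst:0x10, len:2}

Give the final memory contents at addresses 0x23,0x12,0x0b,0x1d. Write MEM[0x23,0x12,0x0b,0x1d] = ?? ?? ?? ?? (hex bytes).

MEM[0x23,0x12,0x0b,0x1d] = 66 32 a8 66

#0 dst[0x18+6] := {0x26,0x37,0x79,0x1b,0x32,0x66}
#1 dst[0x21+3] := {0x1b,0x32,0x66}
#2 dst[0x0e+5] := {0x26,0x37,0x79,0x1b,0x32}
#3 dst[0x02+4] := {0x18,0x26,0x37,0x79}
#4 dst[0x04+3] := {0x1b,0x32,0x66}
#5 dst[0x10+2] := {0xc5,0xf7}
query mem[0x23]=0x66, mem[0x12]=0x32, mem[0x0b]=0xa8, mem[0x1d]=0x66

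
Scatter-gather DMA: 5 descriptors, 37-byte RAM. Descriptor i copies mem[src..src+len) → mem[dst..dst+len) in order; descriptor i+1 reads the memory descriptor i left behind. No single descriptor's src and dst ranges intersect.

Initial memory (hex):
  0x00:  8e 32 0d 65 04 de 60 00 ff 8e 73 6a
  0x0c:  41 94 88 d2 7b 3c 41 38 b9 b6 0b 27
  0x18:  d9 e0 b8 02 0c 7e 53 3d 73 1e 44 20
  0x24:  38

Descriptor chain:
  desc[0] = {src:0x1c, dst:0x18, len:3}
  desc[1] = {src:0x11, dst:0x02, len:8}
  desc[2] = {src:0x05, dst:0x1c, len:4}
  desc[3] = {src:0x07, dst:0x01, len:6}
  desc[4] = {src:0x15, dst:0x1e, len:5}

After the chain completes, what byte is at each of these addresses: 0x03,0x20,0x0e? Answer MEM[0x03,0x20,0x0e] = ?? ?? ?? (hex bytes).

MEM[0x03,0x20,0x0e] = 0c 27 88

#0 dst[0x18+3] := {0x0c,0x7e,0x53}
#1 dst[0x02+8] := {0x3c,0x41,0x38,0xb9,0xb6,0x0b,0x27,0x0c}
#2 dst[0x1c+4] := {0xb9,0xb6,0x0b,0x27}
#3 dst[0x01+6] := {0x0b,0x27,0x0c,0x73,0x6a,0x41}
#4 dst[0x1e+5] := {0xb6,0x0b,0x27,0x0c,0x7e}
query mem[0x03]=0x0c, mem[0x20]=0x27, mem[0x0e]=0x88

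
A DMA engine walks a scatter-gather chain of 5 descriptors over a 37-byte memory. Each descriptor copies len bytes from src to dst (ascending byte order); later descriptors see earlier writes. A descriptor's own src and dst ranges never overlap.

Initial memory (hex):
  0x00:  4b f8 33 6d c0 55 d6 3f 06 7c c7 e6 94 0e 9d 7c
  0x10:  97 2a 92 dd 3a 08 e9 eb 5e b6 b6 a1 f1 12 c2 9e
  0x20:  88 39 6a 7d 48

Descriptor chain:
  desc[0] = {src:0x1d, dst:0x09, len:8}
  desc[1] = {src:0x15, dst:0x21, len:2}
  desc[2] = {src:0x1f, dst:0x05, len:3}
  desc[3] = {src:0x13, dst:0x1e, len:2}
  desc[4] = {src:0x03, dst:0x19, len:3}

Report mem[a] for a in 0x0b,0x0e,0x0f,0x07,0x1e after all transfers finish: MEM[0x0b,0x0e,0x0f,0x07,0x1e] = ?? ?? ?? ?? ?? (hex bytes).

#0 dst[0x09+8] := {0x12,0xc2,0x9e,0x88,0x39,0x6a,0x7d,0x48}
#1 dst[0x21+2] := {0x08,0xe9}
#2 dst[0x05+3] := {0x9e,0x88,0x08}
#3 dst[0x1e+2] := {0xdd,0x3a}
#4 dst[0x19+3] := {0x6d,0xc0,0x9e}
query mem[0x0b]=0x9e, mem[0x0e]=0x6a, mem[0x0f]=0x7d, mem[0x07]=0x08, mem[0x1e]=0xdd

MEM[0x0b,0x0e,0x0f,0x07,0x1e] = 9e 6a 7d 08 dd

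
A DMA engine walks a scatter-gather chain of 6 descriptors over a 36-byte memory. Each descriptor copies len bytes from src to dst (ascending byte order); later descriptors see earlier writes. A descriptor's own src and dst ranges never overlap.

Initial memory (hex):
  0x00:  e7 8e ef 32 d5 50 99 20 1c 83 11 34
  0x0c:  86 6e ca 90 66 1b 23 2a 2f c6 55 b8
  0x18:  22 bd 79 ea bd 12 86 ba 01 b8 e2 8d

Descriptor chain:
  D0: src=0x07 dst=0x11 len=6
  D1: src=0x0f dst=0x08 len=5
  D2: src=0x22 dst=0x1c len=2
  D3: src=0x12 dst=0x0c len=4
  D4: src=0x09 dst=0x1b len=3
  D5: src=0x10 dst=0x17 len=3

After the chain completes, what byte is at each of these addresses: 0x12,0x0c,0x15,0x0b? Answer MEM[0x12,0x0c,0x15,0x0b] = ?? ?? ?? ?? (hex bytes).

D0: mem[0x11..0x16] <- [20 1c 83 11 34 86]
D1: mem[0x08..0x0c] <- [90 66 20 1c 83]
D2: mem[0x1c..0x1d] <- [e2 8d]
D3: mem[0x0c..0x0f] <- [1c 83 11 34]
D4: mem[0x1b..0x1d] <- [66 20 1c]
D5: mem[0x17..0x19] <- [66 20 1c]
query mem[0x12]=0x1c, mem[0x0c]=0x1c, mem[0x15]=0x34, mem[0x0b]=0x1c

MEM[0x12,0x0c,0x15,0x0b] = 1c 1c 34 1c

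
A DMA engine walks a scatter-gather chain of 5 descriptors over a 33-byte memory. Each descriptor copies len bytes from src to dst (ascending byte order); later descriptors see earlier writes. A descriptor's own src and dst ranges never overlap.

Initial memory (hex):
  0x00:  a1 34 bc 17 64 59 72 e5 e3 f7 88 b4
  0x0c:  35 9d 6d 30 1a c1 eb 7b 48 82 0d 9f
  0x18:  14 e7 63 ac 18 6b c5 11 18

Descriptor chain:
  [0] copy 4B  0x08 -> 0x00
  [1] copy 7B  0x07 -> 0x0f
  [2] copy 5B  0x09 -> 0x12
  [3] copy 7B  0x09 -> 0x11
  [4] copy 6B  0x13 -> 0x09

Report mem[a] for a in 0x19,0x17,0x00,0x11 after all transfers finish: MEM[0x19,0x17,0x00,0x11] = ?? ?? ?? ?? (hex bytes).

  after D0: wrote 4B at 0x00 = e3f788b4
  after D1: wrote 7B at 0x0f = e5e3f788b4359d
  after D2: wrote 5B at 0x12 = f788b4359d
  after D3: wrote 7B at 0x11 = f788b4359d6de5
  after D4: wrote 6B at 0x09 = b4359d6de514
query mem[0x19]=0xe7, mem[0x17]=0xe5, mem[0x00]=0xe3, mem[0x11]=0xf7

MEM[0x19,0x17,0x00,0x11] = e7 e5 e3 f7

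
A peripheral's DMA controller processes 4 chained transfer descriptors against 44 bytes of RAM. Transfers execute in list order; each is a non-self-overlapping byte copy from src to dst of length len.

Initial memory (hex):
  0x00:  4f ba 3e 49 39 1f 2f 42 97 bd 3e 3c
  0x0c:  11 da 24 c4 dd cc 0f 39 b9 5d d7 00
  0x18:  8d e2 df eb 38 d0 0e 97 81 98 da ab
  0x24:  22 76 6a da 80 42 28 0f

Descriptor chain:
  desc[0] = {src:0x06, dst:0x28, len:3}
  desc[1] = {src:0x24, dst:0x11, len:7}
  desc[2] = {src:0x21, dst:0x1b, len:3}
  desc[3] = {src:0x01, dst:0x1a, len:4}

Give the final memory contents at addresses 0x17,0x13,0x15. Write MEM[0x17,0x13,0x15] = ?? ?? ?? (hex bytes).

MEM[0x17,0x13,0x15] = 97 6a 2f

[0] 0x06->0x28 len=3 : 2f 42 97
[1] 0x24->0x11 len=7 : 22 76 6a da 2f 42 97
[2] 0x21->0x1b len=3 : 98 da ab
[3] 0x01->0x1a len=4 : ba 3e 49 39
query mem[0x17]=0x97, mem[0x13]=0x6a, mem[0x15]=0x2f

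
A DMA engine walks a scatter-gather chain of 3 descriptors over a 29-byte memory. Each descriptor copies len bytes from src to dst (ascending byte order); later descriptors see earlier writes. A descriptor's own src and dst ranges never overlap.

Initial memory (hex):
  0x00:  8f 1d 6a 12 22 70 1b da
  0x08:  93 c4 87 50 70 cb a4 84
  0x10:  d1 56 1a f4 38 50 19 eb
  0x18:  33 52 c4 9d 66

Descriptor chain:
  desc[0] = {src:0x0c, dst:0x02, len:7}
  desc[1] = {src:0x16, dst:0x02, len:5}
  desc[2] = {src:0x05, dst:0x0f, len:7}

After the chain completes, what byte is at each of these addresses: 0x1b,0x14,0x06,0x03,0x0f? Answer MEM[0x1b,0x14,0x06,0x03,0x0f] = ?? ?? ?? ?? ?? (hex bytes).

#0 dst[0x02+7] := {0x70,0xcb,0xa4,0x84,0xd1,0x56,0x1a}
#1 dst[0x02+5] := {0x19,0xeb,0x33,0x52,0xc4}
#2 dst[0x0f+7] := {0x52,0xc4,0x56,0x1a,0xc4,0x87,0x50}
query mem[0x1b]=0x9d, mem[0x14]=0x87, mem[0x06]=0xc4, mem[0x03]=0xeb, mem[0x0f]=0x52

MEM[0x1b,0x14,0x06,0x03,0x0f] = 9d 87 c4 eb 52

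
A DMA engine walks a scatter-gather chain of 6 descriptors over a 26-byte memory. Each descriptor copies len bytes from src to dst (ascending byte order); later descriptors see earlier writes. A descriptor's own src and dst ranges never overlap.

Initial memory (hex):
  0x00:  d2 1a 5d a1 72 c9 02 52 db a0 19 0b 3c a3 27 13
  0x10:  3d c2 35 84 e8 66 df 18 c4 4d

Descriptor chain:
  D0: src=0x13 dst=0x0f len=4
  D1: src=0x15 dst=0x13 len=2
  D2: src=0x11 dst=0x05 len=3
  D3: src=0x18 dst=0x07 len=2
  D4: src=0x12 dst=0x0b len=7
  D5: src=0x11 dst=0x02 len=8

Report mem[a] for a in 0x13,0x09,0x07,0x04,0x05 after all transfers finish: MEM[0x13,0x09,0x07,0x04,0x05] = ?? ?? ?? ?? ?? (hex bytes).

MEM[0x13,0x09,0x07,0x04,0x05] = 66 c4 df 66 df

[0] 0x13->0x0f len=4 : 84 e8 66 df
[1] 0x15->0x13 len=2 : 66 df
[2] 0x11->0x05 len=3 : 66 df 66
[3] 0x18->0x07 len=2 : c4 4d
[4] 0x12->0x0b len=7 : df 66 df 66 df 18 c4
[5] 0x11->0x02 len=8 : c4 df 66 df 66 df 18 c4
query mem[0x13]=0x66, mem[0x09]=0xc4, mem[0x07]=0xdf, mem[0x04]=0x66, mem[0x05]=0xdf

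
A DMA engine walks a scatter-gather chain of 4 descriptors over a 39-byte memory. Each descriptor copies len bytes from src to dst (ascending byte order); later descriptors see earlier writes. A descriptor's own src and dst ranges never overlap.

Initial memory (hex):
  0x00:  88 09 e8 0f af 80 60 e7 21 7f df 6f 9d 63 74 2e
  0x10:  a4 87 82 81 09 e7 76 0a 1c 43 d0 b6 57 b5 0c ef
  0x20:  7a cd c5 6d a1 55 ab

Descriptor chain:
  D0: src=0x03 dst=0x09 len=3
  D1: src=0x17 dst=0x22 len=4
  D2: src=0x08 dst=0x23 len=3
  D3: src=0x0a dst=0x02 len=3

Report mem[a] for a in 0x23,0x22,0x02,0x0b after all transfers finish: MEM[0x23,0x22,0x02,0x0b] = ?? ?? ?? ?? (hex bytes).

D0: mem[0x09..0x0b] <- [0f af 80]
D1: mem[0x22..0x25] <- [0a 1c 43 d0]
D2: mem[0x23..0x25] <- [21 0f af]
D3: mem[0x02..0x04] <- [af 80 9d]
query mem[0x23]=0x21, mem[0x22]=0x0a, mem[0x02]=0xaf, mem[0x0b]=0x80

MEM[0x23,0x22,0x02,0x0b] = 21 0a af 80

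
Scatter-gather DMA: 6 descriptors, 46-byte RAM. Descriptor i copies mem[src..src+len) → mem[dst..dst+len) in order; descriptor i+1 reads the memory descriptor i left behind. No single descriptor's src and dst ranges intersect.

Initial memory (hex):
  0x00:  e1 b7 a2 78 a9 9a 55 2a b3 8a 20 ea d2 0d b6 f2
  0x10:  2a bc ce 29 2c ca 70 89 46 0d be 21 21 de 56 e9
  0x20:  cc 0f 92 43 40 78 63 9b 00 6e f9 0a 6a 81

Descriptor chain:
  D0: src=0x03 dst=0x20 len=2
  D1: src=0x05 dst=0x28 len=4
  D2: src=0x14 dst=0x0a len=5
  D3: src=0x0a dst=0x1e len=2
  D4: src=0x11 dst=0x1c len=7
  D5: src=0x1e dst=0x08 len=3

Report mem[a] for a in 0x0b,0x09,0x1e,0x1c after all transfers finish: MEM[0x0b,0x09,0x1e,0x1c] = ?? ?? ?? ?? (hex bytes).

MEM[0x0b,0x09,0x1e,0x1c] = ca 2c 29 bc

  after D0: wrote 2B at 0x20 = 78a9
  after D1: wrote 4B at 0x28 = 9a552ab3
  after D2: wrote 5B at 0x0a = 2cca708946
  after D3: wrote 2B at 0x1e = 2cca
  after D4: wrote 7B at 0x1c = bcce292cca7089
  after D5: wrote 3B at 0x08 = 292cca
query mem[0x0b]=0xca, mem[0x09]=0x2c, mem[0x1e]=0x29, mem[0x1c]=0xbc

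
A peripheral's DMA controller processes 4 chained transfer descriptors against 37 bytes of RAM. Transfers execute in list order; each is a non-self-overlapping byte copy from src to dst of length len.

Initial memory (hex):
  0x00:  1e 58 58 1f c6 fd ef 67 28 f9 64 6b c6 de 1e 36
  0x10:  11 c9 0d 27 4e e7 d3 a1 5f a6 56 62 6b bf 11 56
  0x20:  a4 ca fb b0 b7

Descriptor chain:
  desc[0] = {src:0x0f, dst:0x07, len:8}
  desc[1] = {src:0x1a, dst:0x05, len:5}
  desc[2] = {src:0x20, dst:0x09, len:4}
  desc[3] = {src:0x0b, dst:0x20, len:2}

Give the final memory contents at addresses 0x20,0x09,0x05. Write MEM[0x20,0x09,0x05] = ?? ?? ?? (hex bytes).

MEM[0x20,0x09,0x05] = fb a4 56

  after D0: wrote 8B at 0x07 = 3611c90d274ee7d3
  after D1: wrote 5B at 0x05 = 56626bbf11
  after D2: wrote 4B at 0x09 = a4cafbb0
  after D3: wrote 2B at 0x20 = fbb0
query mem[0x20]=0xfb, mem[0x09]=0xa4, mem[0x05]=0x56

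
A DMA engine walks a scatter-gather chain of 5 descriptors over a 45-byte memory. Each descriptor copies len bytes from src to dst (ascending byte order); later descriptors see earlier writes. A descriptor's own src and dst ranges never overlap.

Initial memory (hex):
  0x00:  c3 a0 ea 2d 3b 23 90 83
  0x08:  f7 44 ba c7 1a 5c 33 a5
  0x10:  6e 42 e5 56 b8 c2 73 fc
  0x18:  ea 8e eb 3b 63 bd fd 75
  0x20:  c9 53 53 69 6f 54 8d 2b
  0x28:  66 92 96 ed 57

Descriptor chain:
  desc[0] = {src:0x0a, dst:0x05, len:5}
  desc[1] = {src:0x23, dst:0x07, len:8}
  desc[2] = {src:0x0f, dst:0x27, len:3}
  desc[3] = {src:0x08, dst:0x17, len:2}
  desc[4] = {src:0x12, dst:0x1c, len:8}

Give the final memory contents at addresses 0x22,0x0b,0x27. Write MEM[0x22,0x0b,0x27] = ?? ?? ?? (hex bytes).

#0 dst[0x05+5] := {0xba,0xc7,0x1a,0x5c,0x33}
#1 dst[0x07+8] := {0x69,0x6f,0x54,0x8d,0x2b,0x66,0x92,0x96}
#2 dst[0x27+3] := {0xa5,0x6e,0x42}
#3 dst[0x17+2] := {0x6f,0x54}
#4 dst[0x1c+8] := {0xe5,0x56,0xb8,0xc2,0x73,0x6f,0x54,0x8e}
query mem[0x22]=0x54, mem[0x0b]=0x2b, mem[0x27]=0xa5

MEM[0x22,0x0b,0x27] = 54 2b a5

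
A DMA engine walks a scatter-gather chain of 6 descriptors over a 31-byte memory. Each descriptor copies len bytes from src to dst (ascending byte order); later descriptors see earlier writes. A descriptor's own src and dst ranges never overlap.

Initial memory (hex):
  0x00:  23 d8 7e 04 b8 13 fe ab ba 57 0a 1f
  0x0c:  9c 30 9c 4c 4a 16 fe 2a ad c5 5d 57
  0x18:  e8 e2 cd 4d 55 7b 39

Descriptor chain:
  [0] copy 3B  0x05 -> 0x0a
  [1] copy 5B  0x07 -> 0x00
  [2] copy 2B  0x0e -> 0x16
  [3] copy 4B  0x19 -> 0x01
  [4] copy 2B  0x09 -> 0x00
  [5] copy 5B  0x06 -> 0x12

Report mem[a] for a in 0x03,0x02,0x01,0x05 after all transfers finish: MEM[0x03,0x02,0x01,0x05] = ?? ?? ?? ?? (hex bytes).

  after D0: wrote 3B at 0x0a = 13feab
  after D1: wrote 5B at 0x00 = abba5713fe
  after D2: wrote 2B at 0x16 = 9c4c
  after D3: wrote 4B at 0x01 = e2cd4d55
  after D4: wrote 2B at 0x00 = 5713
  after D5: wrote 5B at 0x12 = feabba5713
query mem[0x03]=0x4d, mem[0x02]=0xcd, mem[0x01]=0x13, mem[0x05]=0x13

MEM[0x03,0x02,0x01,0x05] = 4d cd 13 13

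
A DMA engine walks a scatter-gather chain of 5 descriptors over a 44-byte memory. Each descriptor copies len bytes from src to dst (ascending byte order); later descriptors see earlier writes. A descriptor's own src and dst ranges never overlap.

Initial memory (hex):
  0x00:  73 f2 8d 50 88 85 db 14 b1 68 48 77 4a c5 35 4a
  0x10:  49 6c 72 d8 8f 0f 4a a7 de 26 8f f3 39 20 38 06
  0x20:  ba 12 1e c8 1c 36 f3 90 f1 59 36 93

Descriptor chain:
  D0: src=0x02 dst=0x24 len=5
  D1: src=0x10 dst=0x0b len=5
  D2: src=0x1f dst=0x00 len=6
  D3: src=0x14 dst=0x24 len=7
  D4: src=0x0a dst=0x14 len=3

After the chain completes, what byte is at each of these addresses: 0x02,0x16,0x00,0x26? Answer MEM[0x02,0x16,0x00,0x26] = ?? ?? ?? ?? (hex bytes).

MEM[0x02,0x16,0x00,0x26] = 12 6c 06 4a

  after D0: wrote 5B at 0x24 = 8d508885db
  after D1: wrote 5B at 0x0b = 496c72d88f
  after D2: wrote 6B at 0x00 = 06ba121ec88d
  after D3: wrote 7B at 0x24 = 8f0f4aa7de268f
  after D4: wrote 3B at 0x14 = 48496c
query mem[0x02]=0x12, mem[0x16]=0x6c, mem[0x00]=0x06, mem[0x26]=0x4a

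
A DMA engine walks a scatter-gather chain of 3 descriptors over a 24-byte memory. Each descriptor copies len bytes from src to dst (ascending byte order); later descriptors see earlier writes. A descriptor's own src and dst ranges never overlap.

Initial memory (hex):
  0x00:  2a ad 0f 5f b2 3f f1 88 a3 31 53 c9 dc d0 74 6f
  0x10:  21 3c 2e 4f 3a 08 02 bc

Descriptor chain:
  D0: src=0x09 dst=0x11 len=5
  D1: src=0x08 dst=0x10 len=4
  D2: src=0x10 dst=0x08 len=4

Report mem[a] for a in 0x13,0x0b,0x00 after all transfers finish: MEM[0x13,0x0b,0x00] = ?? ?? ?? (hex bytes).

MEM[0x13,0x0b,0x00] = c9 c9 2a

#0 dst[0x11+5] := {0x31,0x53,0xc9,0xdc,0xd0}
#1 dst[0x10+4] := {0xa3,0x31,0x53,0xc9}
#2 dst[0x08+4] := {0xa3,0x31,0x53,0xc9}
query mem[0x13]=0xc9, mem[0x0b]=0xc9, mem[0x00]=0x2a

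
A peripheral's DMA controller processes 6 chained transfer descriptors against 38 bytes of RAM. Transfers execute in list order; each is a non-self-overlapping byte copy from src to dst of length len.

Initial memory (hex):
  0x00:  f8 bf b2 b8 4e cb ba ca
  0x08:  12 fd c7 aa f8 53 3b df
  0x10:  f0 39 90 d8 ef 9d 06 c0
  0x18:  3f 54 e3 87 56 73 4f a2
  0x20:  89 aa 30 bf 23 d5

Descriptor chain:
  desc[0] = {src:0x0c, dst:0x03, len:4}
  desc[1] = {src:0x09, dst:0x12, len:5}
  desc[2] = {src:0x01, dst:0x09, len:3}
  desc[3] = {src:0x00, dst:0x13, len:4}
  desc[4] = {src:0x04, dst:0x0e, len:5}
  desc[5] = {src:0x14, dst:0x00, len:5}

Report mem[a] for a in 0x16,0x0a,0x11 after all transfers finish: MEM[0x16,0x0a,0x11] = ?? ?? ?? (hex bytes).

D0: mem[0x03..0x06] <- [f8 53 3b df]
D1: mem[0x12..0x16] <- [fd c7 aa f8 53]
D2: mem[0x09..0x0b] <- [bf b2 f8]
D3: mem[0x13..0x16] <- [f8 bf b2 f8]
D4: mem[0x0e..0x12] <- [53 3b df ca 12]
D5: mem[0x00..0x04] <- [bf b2 f8 c0 3f]
query mem[0x16]=0xf8, mem[0x0a]=0xb2, mem[0x11]=0xca

MEM[0x16,0x0a,0x11] = f8 b2 ca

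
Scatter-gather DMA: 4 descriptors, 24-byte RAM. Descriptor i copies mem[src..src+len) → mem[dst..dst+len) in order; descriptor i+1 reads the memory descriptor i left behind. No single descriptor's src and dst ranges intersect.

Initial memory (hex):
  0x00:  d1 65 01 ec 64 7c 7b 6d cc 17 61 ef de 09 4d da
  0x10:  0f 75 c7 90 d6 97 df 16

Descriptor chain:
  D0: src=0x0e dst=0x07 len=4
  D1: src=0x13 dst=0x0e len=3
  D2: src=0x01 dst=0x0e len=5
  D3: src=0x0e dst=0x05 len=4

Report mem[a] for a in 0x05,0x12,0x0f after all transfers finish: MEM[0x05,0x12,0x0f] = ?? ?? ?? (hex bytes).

#0 dst[0x07+4] := {0x4d,0xda,0x0f,0x75}
#1 dst[0x0e+3] := {0x90,0xd6,0x97}
#2 dst[0x0e+5] := {0x65,0x01,0xec,0x64,0x7c}
#3 dst[0x05+4] := {0x65,0x01,0xec,0x64}
query mem[0x05]=0x65, mem[0x12]=0x7c, mem[0x0f]=0x01

MEM[0x05,0x12,0x0f] = 65 7c 01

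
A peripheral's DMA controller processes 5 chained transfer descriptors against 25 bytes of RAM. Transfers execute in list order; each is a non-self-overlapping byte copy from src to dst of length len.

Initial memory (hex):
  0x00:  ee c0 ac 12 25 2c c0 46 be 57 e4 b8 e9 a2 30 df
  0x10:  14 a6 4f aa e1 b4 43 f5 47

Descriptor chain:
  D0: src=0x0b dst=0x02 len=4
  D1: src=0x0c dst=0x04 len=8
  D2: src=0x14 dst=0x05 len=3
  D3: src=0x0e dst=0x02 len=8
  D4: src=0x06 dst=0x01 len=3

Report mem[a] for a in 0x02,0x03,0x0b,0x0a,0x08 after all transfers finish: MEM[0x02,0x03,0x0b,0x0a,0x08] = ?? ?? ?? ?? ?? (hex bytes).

D0: mem[0x02..0x05] <- [b8 e9 a2 30]
D1: mem[0x04..0x0b] <- [e9 a2 30 df 14 a6 4f aa]
D2: mem[0x05..0x07] <- [e1 b4 43]
D3: mem[0x02..0x09] <- [30 df 14 a6 4f aa e1 b4]
D4: mem[0x01..0x03] <- [4f aa e1]
query mem[0x02]=0xaa, mem[0x03]=0xe1, mem[0x0b]=0xaa, mem[0x0a]=0x4f, mem[0x08]=0xe1

MEM[0x02,0x03,0x0b,0x0a,0x08] = aa e1 aa 4f e1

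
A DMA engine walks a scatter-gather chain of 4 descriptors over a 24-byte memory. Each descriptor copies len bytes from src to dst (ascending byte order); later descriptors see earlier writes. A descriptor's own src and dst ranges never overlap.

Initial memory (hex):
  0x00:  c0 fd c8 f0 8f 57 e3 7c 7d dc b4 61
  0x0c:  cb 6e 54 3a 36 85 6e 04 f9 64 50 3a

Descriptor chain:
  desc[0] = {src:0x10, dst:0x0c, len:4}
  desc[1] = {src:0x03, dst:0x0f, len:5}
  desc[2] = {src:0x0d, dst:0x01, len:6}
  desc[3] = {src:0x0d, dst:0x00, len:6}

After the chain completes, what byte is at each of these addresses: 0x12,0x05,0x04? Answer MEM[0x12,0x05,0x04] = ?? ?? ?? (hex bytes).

D0: mem[0x0c..0x0f] <- [36 85 6e 04]
D1: mem[0x0f..0x13] <- [f0 8f 57 e3 7c]
D2: mem[0x01..0x06] <- [85 6e f0 8f 57 e3]
D3: mem[0x00..0x05] <- [85 6e f0 8f 57 e3]
query mem[0x12]=0xe3, mem[0x05]=0xe3, mem[0x04]=0x57

MEM[0x12,0x05,0x04] = e3 e3 57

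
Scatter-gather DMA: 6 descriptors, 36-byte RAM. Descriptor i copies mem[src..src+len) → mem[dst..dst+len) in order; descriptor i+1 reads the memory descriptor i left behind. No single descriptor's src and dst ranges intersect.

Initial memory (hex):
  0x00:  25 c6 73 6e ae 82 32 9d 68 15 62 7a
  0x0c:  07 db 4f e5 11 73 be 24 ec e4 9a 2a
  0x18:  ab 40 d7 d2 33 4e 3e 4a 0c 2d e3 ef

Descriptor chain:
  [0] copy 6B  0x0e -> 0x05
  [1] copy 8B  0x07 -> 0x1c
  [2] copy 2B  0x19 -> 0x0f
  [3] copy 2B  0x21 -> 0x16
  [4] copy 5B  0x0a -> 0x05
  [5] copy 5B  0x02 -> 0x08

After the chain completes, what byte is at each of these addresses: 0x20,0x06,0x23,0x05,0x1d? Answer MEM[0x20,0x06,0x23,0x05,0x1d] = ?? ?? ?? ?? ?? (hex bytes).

  after D0: wrote 6B at 0x05 = 4fe51173be24
  after D1: wrote 8B at 0x1c = 1173be247a07db4f
  after D2: wrote 2B at 0x0f = 40d7
  after D3: wrote 2B at 0x16 = 07db
  after D4: wrote 5B at 0x05 = 247a07db4f
  after D5: wrote 5B at 0x08 = 736eae247a
query mem[0x20]=0x7a, mem[0x06]=0x7a, mem[0x23]=0x4f, mem[0x05]=0x24, mem[0x1d]=0x73

MEM[0x20,0x06,0x23,0x05,0x1d] = 7a 7a 4f 24 73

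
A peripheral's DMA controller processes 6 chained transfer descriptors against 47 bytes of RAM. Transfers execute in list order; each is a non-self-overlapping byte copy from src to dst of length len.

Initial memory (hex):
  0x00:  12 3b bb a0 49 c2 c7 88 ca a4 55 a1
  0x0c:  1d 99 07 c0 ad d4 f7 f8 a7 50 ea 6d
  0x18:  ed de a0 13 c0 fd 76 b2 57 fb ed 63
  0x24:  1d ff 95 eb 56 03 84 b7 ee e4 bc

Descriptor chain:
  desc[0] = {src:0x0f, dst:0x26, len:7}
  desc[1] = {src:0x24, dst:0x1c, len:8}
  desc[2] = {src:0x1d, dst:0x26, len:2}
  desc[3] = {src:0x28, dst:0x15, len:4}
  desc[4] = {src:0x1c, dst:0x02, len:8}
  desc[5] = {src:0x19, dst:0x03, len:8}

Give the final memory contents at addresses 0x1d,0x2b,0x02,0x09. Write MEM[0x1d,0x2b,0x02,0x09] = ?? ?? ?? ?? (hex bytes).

#0 dst[0x26+7] := {0xc0,0xad,0xd4,0xf7,0xf8,0xa7,0x50}
#1 dst[0x1c+8] := {0x1d,0xff,0xc0,0xad,0xd4,0xf7,0xf8,0xa7}
#2 dst[0x26+2] := {0xff,0xc0}
#3 dst[0x15+4] := {0xd4,0xf7,0xf8,0xa7}
#4 dst[0x02+8] := {0x1d,0xff,0xc0,0xad,0xd4,0xf7,0xf8,0xa7}
#5 dst[0x03+8] := {0xde,0xa0,0x13,0x1d,0xff,0xc0,0xad,0xd4}
query mem[0x1d]=0xff, mem[0x2b]=0xa7, mem[0x02]=0x1d, mem[0x09]=0xad

MEM[0x1d,0x2b,0x02,0x09] = ff a7 1d ad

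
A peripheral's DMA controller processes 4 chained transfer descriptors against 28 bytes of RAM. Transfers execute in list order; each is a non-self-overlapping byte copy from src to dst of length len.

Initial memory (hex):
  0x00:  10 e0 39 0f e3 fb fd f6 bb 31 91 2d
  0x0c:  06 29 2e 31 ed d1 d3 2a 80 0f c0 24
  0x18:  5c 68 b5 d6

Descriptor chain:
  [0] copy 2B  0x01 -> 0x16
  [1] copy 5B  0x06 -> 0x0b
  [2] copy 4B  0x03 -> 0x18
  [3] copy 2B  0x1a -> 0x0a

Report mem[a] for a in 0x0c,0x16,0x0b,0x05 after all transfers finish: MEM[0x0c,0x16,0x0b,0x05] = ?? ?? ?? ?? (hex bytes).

[0] 0x01->0x16 len=2 : e0 39
[1] 0x06->0x0b len=5 : fd f6 bb 31 91
[2] 0x03->0x18 len=4 : 0f e3 fb fd
[3] 0x1a->0x0a len=2 : fb fd
query mem[0x0c]=0xf6, mem[0x16]=0xe0, mem[0x0b]=0xfd, mem[0x05]=0xfb

MEM[0x0c,0x16,0x0b,0x05] = f6 e0 fd fb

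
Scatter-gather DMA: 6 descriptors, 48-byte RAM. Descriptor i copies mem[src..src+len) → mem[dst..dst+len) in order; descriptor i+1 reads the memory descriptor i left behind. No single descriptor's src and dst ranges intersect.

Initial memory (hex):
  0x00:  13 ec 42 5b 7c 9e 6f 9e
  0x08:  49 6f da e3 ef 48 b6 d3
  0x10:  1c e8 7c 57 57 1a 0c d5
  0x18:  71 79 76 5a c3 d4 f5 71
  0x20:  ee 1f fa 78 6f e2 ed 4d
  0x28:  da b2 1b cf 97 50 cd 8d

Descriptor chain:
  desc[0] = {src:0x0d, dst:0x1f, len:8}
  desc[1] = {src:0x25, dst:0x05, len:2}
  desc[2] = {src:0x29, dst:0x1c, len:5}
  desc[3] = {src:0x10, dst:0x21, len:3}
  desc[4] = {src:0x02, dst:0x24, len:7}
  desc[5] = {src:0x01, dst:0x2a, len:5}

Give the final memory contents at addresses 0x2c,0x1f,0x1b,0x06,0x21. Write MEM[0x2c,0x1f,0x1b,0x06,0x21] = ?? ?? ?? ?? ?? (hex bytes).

MEM[0x2c,0x1f,0x1b,0x06,0x21] = 5b 97 5a 57 1c

[0] 0x0d->0x1f len=8 : 48 b6 d3 1c e8 7c 57 57
[1] 0x25->0x05 len=2 : 57 57
[2] 0x29->0x1c len=5 : b2 1b cf 97 50
[3] 0x10->0x21 len=3 : 1c e8 7c
[4] 0x02->0x24 len=7 : 42 5b 7c 57 57 9e 49
[5] 0x01->0x2a len=5 : ec 42 5b 7c 57
query mem[0x2c]=0x5b, mem[0x1f]=0x97, mem[0x1b]=0x5a, mem[0x06]=0x57, mem[0x21]=0x1c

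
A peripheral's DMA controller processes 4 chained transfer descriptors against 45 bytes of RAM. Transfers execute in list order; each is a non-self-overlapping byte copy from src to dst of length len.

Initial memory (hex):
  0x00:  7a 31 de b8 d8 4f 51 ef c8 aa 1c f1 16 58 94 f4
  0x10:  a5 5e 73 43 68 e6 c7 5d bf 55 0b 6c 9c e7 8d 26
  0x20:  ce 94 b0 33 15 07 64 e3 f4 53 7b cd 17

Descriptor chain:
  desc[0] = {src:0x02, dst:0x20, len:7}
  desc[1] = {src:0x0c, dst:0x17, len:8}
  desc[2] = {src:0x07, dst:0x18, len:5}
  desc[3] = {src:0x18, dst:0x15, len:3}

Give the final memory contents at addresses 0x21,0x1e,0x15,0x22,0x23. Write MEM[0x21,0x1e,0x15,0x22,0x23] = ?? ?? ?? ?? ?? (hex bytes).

D0: mem[0x20..0x26] <- [de b8 d8 4f 51 ef c8]
D1: mem[0x17..0x1e] <- [16 58 94 f4 a5 5e 73 43]
D2: mem[0x18..0x1c] <- [ef c8 aa 1c f1]
D3: mem[0x15..0x17] <- [ef c8 aa]
query mem[0x21]=0xb8, mem[0x1e]=0x43, mem[0x15]=0xef, mem[0x22]=0xd8, mem[0x23]=0x4f

MEM[0x21,0x1e,0x15,0x22,0x23] = b8 43 ef d8 4f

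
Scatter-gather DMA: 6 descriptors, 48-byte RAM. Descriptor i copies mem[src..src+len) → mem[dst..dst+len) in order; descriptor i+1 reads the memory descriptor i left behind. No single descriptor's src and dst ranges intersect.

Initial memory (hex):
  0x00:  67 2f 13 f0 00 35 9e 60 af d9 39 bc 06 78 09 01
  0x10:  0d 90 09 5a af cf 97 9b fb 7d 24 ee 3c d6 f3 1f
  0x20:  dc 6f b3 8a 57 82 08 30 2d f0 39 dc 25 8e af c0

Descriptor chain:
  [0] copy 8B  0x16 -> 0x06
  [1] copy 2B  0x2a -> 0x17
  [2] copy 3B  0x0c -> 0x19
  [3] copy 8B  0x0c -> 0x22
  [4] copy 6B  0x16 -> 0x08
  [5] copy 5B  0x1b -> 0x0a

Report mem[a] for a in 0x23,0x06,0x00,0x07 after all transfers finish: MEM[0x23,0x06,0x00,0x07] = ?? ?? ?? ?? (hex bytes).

D0: mem[0x06..0x0d] <- [97 9b fb 7d 24 ee 3c d6]
D1: mem[0x17..0x18] <- [39 dc]
D2: mem[0x19..0x1b] <- [3c d6 09]
D3: mem[0x22..0x29] <- [3c d6 09 01 0d 90 09 5a]
D4: mem[0x08..0x0d] <- [97 39 dc 3c d6 09]
D5: mem[0x0a..0x0e] <- [09 3c d6 f3 1f]
query mem[0x23]=0xd6, mem[0x06]=0x97, mem[0x00]=0x67, mem[0x07]=0x9b

MEM[0x23,0x06,0x00,0x07] = d6 97 67 9b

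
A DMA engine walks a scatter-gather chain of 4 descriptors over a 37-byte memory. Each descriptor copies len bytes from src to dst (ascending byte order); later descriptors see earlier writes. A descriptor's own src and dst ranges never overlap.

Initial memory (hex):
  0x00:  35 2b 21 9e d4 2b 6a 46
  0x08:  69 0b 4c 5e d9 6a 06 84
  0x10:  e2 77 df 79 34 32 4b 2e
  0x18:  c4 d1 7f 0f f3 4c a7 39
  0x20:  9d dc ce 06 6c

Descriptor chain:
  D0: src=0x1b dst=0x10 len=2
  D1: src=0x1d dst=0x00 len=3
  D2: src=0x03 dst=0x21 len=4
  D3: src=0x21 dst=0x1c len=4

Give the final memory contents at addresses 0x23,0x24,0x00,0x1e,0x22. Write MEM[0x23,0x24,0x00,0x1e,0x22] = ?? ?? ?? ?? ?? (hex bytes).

D0: mem[0x10..0x11] <- [0f f3]
D1: mem[0x00..0x02] <- [4c a7 39]
D2: mem[0x21..0x24] <- [9e d4 2b 6a]
D3: mem[0x1c..0x1f] <- [9e d4 2b 6a]
query mem[0x23]=0x2b, mem[0x24]=0x6a, mem[0x00]=0x4c, mem[0x1e]=0x2b, mem[0x22]=0xd4

MEM[0x23,0x24,0x00,0x1e,0x22] = 2b 6a 4c 2b d4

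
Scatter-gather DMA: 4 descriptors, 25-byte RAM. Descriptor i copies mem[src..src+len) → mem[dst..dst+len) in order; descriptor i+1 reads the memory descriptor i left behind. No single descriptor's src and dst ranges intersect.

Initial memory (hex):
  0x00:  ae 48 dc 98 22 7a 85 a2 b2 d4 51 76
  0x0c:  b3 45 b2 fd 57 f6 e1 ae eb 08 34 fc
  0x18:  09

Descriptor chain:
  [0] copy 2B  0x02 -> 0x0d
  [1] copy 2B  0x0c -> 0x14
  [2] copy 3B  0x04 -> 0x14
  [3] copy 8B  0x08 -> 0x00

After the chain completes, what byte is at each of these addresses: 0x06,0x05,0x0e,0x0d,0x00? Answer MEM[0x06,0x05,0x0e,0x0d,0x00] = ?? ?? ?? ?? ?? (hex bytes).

MEM[0x06,0x05,0x0e,0x0d,0x00] = 98 dc 98 dc b2

[0] 0x02->0x0d len=2 : dc 98
[1] 0x0c->0x14 len=2 : b3 dc
[2] 0x04->0x14 len=3 : 22 7a 85
[3] 0x08->0x00 len=8 : b2 d4 51 76 b3 dc 98 fd
query mem[0x06]=0x98, mem[0x05]=0xdc, mem[0x0e]=0x98, mem[0x0d]=0xdc, mem[0x00]=0xb2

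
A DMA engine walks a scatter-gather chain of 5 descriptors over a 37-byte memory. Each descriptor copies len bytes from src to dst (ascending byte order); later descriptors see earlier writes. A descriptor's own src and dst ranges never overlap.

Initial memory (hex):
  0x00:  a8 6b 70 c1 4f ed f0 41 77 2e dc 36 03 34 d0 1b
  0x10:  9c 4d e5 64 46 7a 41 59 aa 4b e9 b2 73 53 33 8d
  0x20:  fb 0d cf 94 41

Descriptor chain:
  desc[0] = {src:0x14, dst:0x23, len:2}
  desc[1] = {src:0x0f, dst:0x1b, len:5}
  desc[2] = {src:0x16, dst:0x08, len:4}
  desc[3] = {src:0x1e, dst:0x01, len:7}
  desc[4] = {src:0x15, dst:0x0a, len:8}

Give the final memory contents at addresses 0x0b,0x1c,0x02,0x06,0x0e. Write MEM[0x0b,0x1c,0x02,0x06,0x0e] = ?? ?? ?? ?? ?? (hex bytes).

  after D0: wrote 2B at 0x23 = 467a
  after D1: wrote 5B at 0x1b = 1b9c4de564
  after D2: wrote 4B at 0x08 = 4159aa4b
  after D3: wrote 7B at 0x01 = e564fb0dcf467a
  after D4: wrote 8B at 0x0a = 7a4159aa4be91b9c
query mem[0x0b]=0x41, mem[0x1c]=0x9c, mem[0x02]=0x64, mem[0x06]=0x46, mem[0x0e]=0x4b

MEM[0x0b,0x1c,0x02,0x06,0x0e] = 41 9c 64 46 4b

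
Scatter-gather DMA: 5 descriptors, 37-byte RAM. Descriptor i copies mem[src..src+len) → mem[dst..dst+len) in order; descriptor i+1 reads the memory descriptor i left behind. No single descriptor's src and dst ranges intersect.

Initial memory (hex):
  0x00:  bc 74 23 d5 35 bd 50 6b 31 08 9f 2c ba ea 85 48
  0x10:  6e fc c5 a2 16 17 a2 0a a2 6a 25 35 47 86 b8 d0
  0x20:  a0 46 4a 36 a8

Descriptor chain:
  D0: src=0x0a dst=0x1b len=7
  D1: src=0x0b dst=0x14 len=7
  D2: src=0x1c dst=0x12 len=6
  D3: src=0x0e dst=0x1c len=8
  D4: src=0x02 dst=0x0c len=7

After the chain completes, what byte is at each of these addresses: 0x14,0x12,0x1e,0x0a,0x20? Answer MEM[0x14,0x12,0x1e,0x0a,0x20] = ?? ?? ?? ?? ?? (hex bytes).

MEM[0x14,0x12,0x1e,0x0a,0x20] = ea 31 6e 9f 2c

#0 dst[0x1b+7] := {0x9f,0x2c,0xba,0xea,0x85,0x48,0x6e}
#1 dst[0x14+7] := {0x2c,0xba,0xea,0x85,0x48,0x6e,0xfc}
#2 dst[0x12+6] := {0x2c,0xba,0xea,0x85,0x48,0x6e}
#3 dst[0x1c+8] := {0x85,0x48,0x6e,0xfc,0x2c,0xba,0xea,0x85}
#4 dst[0x0c+7] := {0x23,0xd5,0x35,0xbd,0x50,0x6b,0x31}
query mem[0x14]=0xea, mem[0x12]=0x31, mem[0x1e]=0x6e, mem[0x0a]=0x9f, mem[0x20]=0x2c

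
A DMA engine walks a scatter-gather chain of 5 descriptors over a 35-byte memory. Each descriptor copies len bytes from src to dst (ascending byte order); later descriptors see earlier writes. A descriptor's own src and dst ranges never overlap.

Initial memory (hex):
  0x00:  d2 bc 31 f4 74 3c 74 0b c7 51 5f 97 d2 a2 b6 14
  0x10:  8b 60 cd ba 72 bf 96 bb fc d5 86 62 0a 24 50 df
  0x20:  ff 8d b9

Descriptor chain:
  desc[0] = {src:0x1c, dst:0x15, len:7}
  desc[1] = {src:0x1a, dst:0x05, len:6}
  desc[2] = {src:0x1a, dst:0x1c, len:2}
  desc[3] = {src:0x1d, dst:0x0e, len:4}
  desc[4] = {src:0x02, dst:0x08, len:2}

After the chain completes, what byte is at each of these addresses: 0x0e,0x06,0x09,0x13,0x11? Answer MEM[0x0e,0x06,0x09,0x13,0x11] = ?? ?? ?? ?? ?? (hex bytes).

D0: mem[0x15..0x1b] <- [0a 24 50 df ff 8d b9]
D1: mem[0x05..0x0a] <- [8d b9 0a 24 50 df]
D2: mem[0x1c..0x1d] <- [8d b9]
D3: mem[0x0e..0x11] <- [b9 50 df ff]
D4: mem[0x08..0x09] <- [31 f4]
query mem[0x0e]=0xb9, mem[0x06]=0xb9, mem[0x09]=0xf4, mem[0x13]=0xba, mem[0x11]=0xff

MEM[0x0e,0x06,0x09,0x13,0x11] = b9 b9 f4 ba ff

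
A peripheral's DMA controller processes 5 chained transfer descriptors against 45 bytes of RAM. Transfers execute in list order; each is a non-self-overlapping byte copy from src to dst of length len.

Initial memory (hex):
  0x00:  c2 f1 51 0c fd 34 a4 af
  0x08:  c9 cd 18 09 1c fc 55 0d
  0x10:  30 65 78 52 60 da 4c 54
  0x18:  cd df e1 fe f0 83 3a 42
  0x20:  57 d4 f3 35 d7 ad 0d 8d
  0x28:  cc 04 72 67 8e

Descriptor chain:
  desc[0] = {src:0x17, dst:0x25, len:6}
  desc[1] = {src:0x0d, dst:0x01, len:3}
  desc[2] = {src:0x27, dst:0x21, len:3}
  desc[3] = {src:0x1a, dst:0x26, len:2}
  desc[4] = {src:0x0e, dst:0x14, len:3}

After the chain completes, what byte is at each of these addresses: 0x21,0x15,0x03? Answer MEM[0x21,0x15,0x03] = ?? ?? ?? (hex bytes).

#0 dst[0x25+6] := {0x54,0xcd,0xdf,0xe1,0xfe,0xf0}
#1 dst[0x01+3] := {0xfc,0x55,0x0d}
#2 dst[0x21+3] := {0xdf,0xe1,0xfe}
#3 dst[0x26+2] := {0xe1,0xfe}
#4 dst[0x14+3] := {0x55,0x0d,0x30}
query mem[0x21]=0xdf, mem[0x15]=0x0d, mem[0x03]=0x0d

MEM[0x21,0x15,0x03] = df 0d 0d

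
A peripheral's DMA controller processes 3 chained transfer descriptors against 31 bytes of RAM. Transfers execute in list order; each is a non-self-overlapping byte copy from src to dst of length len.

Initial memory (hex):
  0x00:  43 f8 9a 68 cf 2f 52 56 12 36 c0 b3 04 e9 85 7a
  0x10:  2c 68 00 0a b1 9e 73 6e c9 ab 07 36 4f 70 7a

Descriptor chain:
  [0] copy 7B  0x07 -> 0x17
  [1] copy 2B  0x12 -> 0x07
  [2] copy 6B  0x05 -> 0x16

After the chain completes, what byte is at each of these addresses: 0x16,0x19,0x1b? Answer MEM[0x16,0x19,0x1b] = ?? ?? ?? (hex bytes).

[0] 0x07->0x17 len=7 : 56 12 36 c0 b3 04 e9
[1] 0x12->0x07 len=2 : 00 0a
[2] 0x05->0x16 len=6 : 2f 52 00 0a 36 c0
query mem[0x16]=0x2f, mem[0x19]=0x0a, mem[0x1b]=0xc0

MEM[0x16,0x19,0x1b] = 2f 0a c0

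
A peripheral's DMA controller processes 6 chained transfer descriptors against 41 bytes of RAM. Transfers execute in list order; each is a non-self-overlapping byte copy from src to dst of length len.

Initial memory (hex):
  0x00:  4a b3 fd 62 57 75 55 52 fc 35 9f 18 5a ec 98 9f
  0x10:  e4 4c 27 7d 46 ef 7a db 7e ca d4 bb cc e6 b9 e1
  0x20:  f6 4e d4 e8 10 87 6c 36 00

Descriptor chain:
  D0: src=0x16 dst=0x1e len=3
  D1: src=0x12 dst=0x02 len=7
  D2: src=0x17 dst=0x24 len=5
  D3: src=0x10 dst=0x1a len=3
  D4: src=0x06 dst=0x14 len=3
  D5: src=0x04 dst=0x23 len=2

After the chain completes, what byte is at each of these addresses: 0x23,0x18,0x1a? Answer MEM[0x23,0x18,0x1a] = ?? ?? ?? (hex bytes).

  after D0: wrote 3B at 0x1e = 7adb7e
  after D1: wrote 7B at 0x02 = 277d46ef7adb7e
  after D2: wrote 5B at 0x24 = db7ecad4bb
  after D3: wrote 3B at 0x1a = e44c27
  after D4: wrote 3B at 0x14 = 7adb7e
  after D5: wrote 2B at 0x23 = 46ef
query mem[0x23]=0x46, mem[0x18]=0x7e, mem[0x1a]=0xe4

MEM[0x23,0x18,0x1a] = 46 7e e4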